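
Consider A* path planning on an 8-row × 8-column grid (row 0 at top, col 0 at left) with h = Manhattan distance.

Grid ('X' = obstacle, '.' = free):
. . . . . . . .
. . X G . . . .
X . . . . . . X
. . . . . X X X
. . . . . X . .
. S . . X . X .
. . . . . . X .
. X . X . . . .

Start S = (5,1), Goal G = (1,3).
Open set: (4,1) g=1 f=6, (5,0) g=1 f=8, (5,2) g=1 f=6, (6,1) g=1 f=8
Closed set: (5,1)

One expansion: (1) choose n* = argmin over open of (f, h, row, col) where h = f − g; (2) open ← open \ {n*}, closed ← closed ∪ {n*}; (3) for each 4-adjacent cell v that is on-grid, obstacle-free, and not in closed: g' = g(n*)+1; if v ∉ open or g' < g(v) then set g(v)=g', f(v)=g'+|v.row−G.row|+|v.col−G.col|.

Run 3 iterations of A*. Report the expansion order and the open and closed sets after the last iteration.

step 1: expand (4,1) (f=6, h=5) → closed; open now [(3,1) g=2 f=6, (4,0) g=2 f=8, (4,2) g=2 f=6, (5,0) g=1 f=8, (5,2) g=1 f=6, (6,1) g=1 f=8]
step 2: expand (3,1) (f=6, h=4) → closed; open now [(2,1) g=3 f=6, (3,0) g=3 f=8, (3,2) g=3 f=6, (4,0) g=2 f=8, (4,2) g=2 f=6, (5,0) g=1 f=8, (5,2) g=1 f=6, (6,1) g=1 f=8]
step 3: expand (2,1) (f=6, h=3) → closed; open now [(1,1) g=4 f=6, (2,2) g=4 f=6, (3,0) g=3 f=8, (3,2) g=3 f=6, (4,0) g=2 f=8, (4,2) g=2 f=6, (5,0) g=1 f=8, (5,2) g=1 f=6, (6,1) g=1 f=8]

order=[(4,1) → (3,1) → (2,1)]; open=[(1,1) g=4 f=6, (2,2) g=4 f=6, (3,0) g=3 f=8, (3,2) g=3 f=6, (4,0) g=2 f=8, (4,2) g=2 f=6, (5,0) g=1 f=8, (5,2) g=1 f=6, (6,1) g=1 f=8]; closed=[(2,1), (3,1), (4,1), (5,1)]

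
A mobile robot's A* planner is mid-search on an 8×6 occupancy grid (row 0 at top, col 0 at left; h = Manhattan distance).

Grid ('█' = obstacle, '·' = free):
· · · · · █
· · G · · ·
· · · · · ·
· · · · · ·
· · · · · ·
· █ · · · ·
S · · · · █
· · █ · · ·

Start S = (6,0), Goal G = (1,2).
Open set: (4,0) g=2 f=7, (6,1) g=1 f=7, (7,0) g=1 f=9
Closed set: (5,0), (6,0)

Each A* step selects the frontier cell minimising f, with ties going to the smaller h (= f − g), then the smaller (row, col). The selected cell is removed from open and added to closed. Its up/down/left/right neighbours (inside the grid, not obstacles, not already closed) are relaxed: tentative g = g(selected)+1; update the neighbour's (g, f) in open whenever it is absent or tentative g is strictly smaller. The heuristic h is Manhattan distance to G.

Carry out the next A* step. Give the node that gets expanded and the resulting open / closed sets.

step 1: expand (4,0) (f=7, h=5) → closed; open now [(3,0) g=3 f=7, (4,1) g=3 f=7, (6,1) g=1 f=7, (7,0) g=1 f=9]

expanded=(4,0); open=[(3,0) g=3 f=7, (4,1) g=3 f=7, (6,1) g=1 f=7, (7,0) g=1 f=9]; closed=[(4,0), (5,0), (6,0)]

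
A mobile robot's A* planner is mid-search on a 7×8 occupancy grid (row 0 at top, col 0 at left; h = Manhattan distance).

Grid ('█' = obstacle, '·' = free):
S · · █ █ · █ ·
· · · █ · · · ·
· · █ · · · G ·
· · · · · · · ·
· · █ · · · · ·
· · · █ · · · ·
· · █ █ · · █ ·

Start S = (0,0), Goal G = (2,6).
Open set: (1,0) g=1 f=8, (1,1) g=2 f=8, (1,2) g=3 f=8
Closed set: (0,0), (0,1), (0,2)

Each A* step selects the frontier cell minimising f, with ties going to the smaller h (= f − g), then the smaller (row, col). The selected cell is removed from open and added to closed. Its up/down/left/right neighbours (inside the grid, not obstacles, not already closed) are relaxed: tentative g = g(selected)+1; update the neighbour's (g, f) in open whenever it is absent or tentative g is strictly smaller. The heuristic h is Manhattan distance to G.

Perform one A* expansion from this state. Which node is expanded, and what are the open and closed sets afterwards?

expanded=(1,2); open=[(1,0) g=1 f=8, (1,1) g=2 f=8]; closed=[(0,0), (0,1), (0,2), (1,2)]

step 1: expand (1,2) (f=8, h=5) → closed; open now [(1,0) g=1 f=8, (1,1) g=2 f=8]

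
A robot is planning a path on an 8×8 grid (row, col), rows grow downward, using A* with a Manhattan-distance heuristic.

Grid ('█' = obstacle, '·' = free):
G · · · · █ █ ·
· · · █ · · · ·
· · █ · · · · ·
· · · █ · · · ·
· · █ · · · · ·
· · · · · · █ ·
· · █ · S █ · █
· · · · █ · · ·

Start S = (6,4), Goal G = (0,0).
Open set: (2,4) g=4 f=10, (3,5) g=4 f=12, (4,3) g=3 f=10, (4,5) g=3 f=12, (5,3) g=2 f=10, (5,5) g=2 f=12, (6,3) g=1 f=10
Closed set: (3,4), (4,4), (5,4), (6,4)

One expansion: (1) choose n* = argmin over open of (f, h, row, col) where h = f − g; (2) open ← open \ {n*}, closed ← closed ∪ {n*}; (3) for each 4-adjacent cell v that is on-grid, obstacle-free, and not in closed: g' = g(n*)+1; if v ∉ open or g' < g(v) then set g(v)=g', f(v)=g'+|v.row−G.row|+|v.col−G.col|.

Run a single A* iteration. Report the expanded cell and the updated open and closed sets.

expanded=(2,4); open=[(1,4) g=5 f=10, (2,3) g=5 f=10, (2,5) g=5 f=12, (3,5) g=4 f=12, (4,3) g=3 f=10, (4,5) g=3 f=12, (5,3) g=2 f=10, (5,5) g=2 f=12, (6,3) g=1 f=10]; closed=[(2,4), (3,4), (4,4), (5,4), (6,4)]

step 1: expand (2,4) (f=10, h=6) → closed; open now [(1,4) g=5 f=10, (2,3) g=5 f=10, (2,5) g=5 f=12, (3,5) g=4 f=12, (4,3) g=3 f=10, (4,5) g=3 f=12, (5,3) g=2 f=10, (5,5) g=2 f=12, (6,3) g=1 f=10]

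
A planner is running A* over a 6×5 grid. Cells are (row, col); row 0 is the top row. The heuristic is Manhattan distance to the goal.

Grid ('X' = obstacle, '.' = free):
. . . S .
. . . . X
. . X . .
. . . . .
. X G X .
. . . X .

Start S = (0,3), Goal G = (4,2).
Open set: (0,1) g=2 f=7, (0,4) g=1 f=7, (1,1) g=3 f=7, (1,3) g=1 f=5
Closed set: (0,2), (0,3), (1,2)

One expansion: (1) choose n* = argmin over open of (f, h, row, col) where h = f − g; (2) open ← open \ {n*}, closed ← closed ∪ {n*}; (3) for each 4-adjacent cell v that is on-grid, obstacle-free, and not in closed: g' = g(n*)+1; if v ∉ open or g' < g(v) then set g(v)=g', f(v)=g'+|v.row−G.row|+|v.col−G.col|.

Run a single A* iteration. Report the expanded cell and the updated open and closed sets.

expanded=(1,3); open=[(0,1) g=2 f=7, (0,4) g=1 f=7, (1,1) g=3 f=7, (2,3) g=2 f=5]; closed=[(0,2), (0,3), (1,2), (1,3)]

step 1: expand (1,3) (f=5, h=4) → closed; open now [(0,1) g=2 f=7, (0,4) g=1 f=7, (1,1) g=3 f=7, (2,3) g=2 f=5]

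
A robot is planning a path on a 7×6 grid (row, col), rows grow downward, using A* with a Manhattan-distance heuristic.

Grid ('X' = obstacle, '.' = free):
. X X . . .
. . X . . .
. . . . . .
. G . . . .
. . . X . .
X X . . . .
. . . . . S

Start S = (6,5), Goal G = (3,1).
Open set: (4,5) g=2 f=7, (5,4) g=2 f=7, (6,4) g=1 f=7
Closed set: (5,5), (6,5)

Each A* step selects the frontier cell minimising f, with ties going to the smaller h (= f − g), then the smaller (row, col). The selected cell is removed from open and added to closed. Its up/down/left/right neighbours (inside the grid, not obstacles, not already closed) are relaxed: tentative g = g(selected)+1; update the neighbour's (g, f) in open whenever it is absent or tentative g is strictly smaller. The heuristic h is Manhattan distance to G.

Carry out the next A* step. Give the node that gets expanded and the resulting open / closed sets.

expanded=(4,5); open=[(3,5) g=3 f=7, (4,4) g=3 f=7, (5,4) g=2 f=7, (6,4) g=1 f=7]; closed=[(4,5), (5,5), (6,5)]

step 1: expand (4,5) (f=7, h=5) → closed; open now [(3,5) g=3 f=7, (4,4) g=3 f=7, (5,4) g=2 f=7, (6,4) g=1 f=7]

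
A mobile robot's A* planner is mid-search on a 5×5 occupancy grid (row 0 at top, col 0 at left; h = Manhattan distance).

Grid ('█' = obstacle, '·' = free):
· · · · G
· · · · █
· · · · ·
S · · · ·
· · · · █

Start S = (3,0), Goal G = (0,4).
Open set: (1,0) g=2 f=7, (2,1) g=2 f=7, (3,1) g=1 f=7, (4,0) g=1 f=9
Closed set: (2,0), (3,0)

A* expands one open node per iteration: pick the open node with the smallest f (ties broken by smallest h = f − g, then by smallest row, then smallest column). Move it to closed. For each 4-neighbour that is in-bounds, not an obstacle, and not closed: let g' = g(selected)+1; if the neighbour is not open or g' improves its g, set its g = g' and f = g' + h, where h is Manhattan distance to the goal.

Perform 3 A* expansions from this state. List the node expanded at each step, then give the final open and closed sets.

order=[(1,0) → (0,0) → (0,1)]; open=[(0,2) g=5 f=7, (1,1) g=3 f=7, (2,1) g=2 f=7, (3,1) g=1 f=7, (4,0) g=1 f=9]; closed=[(0,0), (0,1), (1,0), (2,0), (3,0)]

step 1: expand (1,0) (f=7, h=5) → closed; open now [(0,0) g=3 f=7, (1,1) g=3 f=7, (2,1) g=2 f=7, (3,1) g=1 f=7, (4,0) g=1 f=9]
step 2: expand (0,0) (f=7, h=4) → closed; open now [(0,1) g=4 f=7, (1,1) g=3 f=7, (2,1) g=2 f=7, (3,1) g=1 f=7, (4,0) g=1 f=9]
step 3: expand (0,1) (f=7, h=3) → closed; open now [(0,2) g=5 f=7, (1,1) g=3 f=7, (2,1) g=2 f=7, (3,1) g=1 f=7, (4,0) g=1 f=9]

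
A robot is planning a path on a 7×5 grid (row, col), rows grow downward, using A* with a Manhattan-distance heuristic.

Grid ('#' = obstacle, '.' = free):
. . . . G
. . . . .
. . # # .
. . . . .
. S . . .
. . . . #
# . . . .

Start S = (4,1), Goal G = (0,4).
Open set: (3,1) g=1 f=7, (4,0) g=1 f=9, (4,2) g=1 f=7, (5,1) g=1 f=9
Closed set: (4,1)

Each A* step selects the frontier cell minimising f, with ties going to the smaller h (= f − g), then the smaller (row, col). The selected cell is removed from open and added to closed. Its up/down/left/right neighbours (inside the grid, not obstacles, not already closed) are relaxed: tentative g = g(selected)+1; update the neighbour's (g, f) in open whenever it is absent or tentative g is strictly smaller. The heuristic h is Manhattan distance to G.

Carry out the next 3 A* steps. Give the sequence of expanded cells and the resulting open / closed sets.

order=[(3,1) → (2,1) → (1,1)]; open=[(0,1) g=4 f=7, (1,0) g=4 f=9, (1,2) g=4 f=7, (2,0) g=3 f=9, (3,0) g=2 f=9, (3,2) g=2 f=7, (4,0) g=1 f=9, (4,2) g=1 f=7, (5,1) g=1 f=9]; closed=[(1,1), (2,1), (3,1), (4,1)]

step 1: expand (3,1) (f=7, h=6) → closed; open now [(2,1) g=2 f=7, (3,0) g=2 f=9, (3,2) g=2 f=7, (4,0) g=1 f=9, (4,2) g=1 f=7, (5,1) g=1 f=9]
step 2: expand (2,1) (f=7, h=5) → closed; open now [(1,1) g=3 f=7, (2,0) g=3 f=9, (3,0) g=2 f=9, (3,2) g=2 f=7, (4,0) g=1 f=9, (4,2) g=1 f=7, (5,1) g=1 f=9]
step 3: expand (1,1) (f=7, h=4) → closed; open now [(0,1) g=4 f=7, (1,0) g=4 f=9, (1,2) g=4 f=7, (2,0) g=3 f=9, (3,0) g=2 f=9, (3,2) g=2 f=7, (4,0) g=1 f=9, (4,2) g=1 f=7, (5,1) g=1 f=9]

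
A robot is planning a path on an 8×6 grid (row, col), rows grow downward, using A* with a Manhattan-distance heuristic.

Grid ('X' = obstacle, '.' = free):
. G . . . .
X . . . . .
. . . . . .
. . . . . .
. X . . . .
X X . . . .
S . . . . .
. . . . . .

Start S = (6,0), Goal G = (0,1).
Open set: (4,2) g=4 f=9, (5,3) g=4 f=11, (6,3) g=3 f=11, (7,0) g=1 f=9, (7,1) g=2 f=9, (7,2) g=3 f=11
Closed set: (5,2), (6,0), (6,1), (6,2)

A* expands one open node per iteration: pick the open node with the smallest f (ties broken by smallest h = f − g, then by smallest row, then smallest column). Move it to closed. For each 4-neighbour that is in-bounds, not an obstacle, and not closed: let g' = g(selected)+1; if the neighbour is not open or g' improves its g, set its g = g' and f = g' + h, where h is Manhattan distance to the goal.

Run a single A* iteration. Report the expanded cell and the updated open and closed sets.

step 1: expand (4,2) (f=9, h=5) → closed; open now [(3,2) g=5 f=9, (4,3) g=5 f=11, (5,3) g=4 f=11, (6,3) g=3 f=11, (7,0) g=1 f=9, (7,1) g=2 f=9, (7,2) g=3 f=11]

expanded=(4,2); open=[(3,2) g=5 f=9, (4,3) g=5 f=11, (5,3) g=4 f=11, (6,3) g=3 f=11, (7,0) g=1 f=9, (7,1) g=2 f=9, (7,2) g=3 f=11]; closed=[(4,2), (5,2), (6,0), (6,1), (6,2)]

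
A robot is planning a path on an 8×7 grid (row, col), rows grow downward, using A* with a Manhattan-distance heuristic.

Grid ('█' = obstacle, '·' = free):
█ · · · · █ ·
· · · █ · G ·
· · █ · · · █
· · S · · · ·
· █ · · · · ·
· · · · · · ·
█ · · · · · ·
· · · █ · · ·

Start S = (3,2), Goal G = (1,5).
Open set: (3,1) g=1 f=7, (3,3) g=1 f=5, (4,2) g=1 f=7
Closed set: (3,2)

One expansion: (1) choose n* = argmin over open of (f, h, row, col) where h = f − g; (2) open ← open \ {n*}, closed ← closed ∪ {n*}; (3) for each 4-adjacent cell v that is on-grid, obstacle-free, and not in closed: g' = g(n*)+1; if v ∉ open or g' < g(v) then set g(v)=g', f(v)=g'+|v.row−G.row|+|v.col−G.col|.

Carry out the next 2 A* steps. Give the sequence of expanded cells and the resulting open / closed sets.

step 1: expand (3,3) (f=5, h=4) → closed; open now [(2,3) g=2 f=5, (3,1) g=1 f=7, (3,4) g=2 f=5, (4,2) g=1 f=7, (4,3) g=2 f=7]
step 2: expand (2,3) (f=5, h=3) → closed; open now [(2,4) g=3 f=5, (3,1) g=1 f=7, (3,4) g=2 f=5, (4,2) g=1 f=7, (4,3) g=2 f=7]

order=[(3,3) → (2,3)]; open=[(2,4) g=3 f=5, (3,1) g=1 f=7, (3,4) g=2 f=5, (4,2) g=1 f=7, (4,3) g=2 f=7]; closed=[(2,3), (3,2), (3,3)]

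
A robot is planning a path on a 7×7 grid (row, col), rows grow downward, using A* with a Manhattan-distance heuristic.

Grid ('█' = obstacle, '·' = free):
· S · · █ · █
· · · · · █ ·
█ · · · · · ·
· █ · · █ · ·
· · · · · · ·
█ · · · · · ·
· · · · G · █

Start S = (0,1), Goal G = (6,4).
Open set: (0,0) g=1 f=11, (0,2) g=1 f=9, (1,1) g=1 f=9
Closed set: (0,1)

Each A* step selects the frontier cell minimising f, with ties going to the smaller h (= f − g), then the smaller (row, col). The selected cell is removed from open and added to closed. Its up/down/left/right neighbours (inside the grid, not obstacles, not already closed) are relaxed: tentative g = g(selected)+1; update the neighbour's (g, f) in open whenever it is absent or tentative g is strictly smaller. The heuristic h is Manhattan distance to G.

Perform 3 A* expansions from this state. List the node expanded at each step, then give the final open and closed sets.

step 1: expand (0,2) (f=9, h=8) → closed; open now [(0,0) g=1 f=11, (0,3) g=2 f=9, (1,1) g=1 f=9, (1,2) g=2 f=9]
step 2: expand (0,3) (f=9, h=7) → closed; open now [(0,0) g=1 f=11, (1,1) g=1 f=9, (1,2) g=2 f=9, (1,3) g=3 f=9]
step 3: expand (1,3) (f=9, h=6) → closed; open now [(0,0) g=1 f=11, (1,1) g=1 f=9, (1,2) g=2 f=9, (1,4) g=4 f=9, (2,3) g=4 f=9]

order=[(0,2) → (0,3) → (1,3)]; open=[(0,0) g=1 f=11, (1,1) g=1 f=9, (1,2) g=2 f=9, (1,4) g=4 f=9, (2,3) g=4 f=9]; closed=[(0,1), (0,2), (0,3), (1,3)]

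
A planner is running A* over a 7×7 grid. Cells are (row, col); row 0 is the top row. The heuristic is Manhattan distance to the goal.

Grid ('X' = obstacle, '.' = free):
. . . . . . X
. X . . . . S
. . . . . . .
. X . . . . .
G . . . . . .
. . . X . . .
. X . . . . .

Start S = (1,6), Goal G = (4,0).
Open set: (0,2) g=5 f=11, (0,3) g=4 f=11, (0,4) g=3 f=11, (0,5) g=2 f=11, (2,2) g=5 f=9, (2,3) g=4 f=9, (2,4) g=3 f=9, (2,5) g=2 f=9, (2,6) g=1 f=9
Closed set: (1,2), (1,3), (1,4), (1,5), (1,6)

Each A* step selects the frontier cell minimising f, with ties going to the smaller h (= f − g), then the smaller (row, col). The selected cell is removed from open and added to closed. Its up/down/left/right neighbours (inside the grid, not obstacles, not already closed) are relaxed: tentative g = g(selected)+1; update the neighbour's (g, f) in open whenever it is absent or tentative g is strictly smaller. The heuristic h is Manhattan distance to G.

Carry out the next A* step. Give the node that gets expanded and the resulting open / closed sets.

step 1: expand (2,2) (f=9, h=4) → closed; open now [(0,2) g=5 f=11, (0,3) g=4 f=11, (0,4) g=3 f=11, (0,5) g=2 f=11, (2,1) g=6 f=9, (2,3) g=4 f=9, (2,4) g=3 f=9, (2,5) g=2 f=9, (2,6) g=1 f=9, (3,2) g=6 f=9]

expanded=(2,2); open=[(0,2) g=5 f=11, (0,3) g=4 f=11, (0,4) g=3 f=11, (0,5) g=2 f=11, (2,1) g=6 f=9, (2,3) g=4 f=9, (2,4) g=3 f=9, (2,5) g=2 f=9, (2,6) g=1 f=9, (3,2) g=6 f=9]; closed=[(1,2), (1,3), (1,4), (1,5), (1,6), (2,2)]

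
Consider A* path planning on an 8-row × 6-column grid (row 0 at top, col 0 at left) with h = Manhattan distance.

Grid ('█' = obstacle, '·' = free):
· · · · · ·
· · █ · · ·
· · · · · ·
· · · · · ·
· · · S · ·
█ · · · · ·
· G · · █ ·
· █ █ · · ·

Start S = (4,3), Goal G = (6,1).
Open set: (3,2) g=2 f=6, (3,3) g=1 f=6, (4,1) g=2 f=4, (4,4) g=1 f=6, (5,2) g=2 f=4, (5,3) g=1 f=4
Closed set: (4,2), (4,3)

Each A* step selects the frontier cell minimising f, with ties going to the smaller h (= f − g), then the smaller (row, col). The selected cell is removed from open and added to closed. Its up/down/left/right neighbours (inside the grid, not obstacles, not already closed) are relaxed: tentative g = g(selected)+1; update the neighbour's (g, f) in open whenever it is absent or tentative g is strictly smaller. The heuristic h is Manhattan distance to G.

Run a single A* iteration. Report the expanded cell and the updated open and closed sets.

expanded=(4,1); open=[(3,1) g=3 f=6, (3,2) g=2 f=6, (3,3) g=1 f=6, (4,0) g=3 f=6, (4,4) g=1 f=6, (5,1) g=3 f=4, (5,2) g=2 f=4, (5,3) g=1 f=4]; closed=[(4,1), (4,2), (4,3)]

step 1: expand (4,1) (f=4, h=2) → closed; open now [(3,1) g=3 f=6, (3,2) g=2 f=6, (3,3) g=1 f=6, (4,0) g=3 f=6, (4,4) g=1 f=6, (5,1) g=3 f=4, (5,2) g=2 f=4, (5,3) g=1 f=4]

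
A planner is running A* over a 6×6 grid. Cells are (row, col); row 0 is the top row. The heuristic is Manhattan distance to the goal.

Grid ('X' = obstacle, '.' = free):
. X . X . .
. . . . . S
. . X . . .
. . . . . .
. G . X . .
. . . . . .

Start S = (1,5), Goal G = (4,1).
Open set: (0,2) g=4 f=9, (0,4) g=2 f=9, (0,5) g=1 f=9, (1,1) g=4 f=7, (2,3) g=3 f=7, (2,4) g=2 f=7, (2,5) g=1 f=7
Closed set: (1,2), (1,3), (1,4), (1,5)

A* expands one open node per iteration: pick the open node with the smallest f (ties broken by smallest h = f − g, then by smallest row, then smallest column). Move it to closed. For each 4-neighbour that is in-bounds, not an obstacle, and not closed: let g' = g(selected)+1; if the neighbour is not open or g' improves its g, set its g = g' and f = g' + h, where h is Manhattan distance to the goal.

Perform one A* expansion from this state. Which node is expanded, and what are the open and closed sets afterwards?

step 1: expand (1,1) (f=7, h=3) → closed; open now [(0,2) g=4 f=9, (0,4) g=2 f=9, (0,5) g=1 f=9, (1,0) g=5 f=9, (2,1) g=5 f=7, (2,3) g=3 f=7, (2,4) g=2 f=7, (2,5) g=1 f=7]

expanded=(1,1); open=[(0,2) g=4 f=9, (0,4) g=2 f=9, (0,5) g=1 f=9, (1,0) g=5 f=9, (2,1) g=5 f=7, (2,3) g=3 f=7, (2,4) g=2 f=7, (2,5) g=1 f=7]; closed=[(1,1), (1,2), (1,3), (1,4), (1,5)]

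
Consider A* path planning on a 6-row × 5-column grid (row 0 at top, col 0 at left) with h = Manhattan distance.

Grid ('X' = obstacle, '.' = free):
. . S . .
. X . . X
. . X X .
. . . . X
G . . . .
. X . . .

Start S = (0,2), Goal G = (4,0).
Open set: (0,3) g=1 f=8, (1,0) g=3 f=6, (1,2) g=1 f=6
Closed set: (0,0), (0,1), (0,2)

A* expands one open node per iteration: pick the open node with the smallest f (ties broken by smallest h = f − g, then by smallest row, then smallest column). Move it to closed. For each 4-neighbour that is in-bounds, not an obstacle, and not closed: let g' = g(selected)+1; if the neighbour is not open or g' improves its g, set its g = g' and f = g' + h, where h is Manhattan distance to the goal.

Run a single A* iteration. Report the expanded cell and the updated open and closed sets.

expanded=(1,0); open=[(0,3) g=1 f=8, (1,2) g=1 f=6, (2,0) g=4 f=6]; closed=[(0,0), (0,1), (0,2), (1,0)]

step 1: expand (1,0) (f=6, h=3) → closed; open now [(0,3) g=1 f=8, (1,2) g=1 f=6, (2,0) g=4 f=6]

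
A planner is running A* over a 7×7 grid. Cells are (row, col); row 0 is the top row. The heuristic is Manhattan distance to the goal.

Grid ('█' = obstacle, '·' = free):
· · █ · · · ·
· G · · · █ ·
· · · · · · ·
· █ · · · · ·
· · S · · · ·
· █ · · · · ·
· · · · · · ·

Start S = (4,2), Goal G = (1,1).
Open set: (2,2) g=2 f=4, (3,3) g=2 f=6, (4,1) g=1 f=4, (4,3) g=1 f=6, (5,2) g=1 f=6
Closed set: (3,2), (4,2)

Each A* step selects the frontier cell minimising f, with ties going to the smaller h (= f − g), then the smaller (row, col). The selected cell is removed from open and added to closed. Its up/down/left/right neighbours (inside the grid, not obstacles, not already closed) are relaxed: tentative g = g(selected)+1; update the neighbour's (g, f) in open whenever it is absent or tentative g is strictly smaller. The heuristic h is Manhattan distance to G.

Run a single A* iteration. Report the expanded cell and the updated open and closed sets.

expanded=(2,2); open=[(1,2) g=3 f=4, (2,1) g=3 f=4, (2,3) g=3 f=6, (3,3) g=2 f=6, (4,1) g=1 f=4, (4,3) g=1 f=6, (5,2) g=1 f=6]; closed=[(2,2), (3,2), (4,2)]

step 1: expand (2,2) (f=4, h=2) → closed; open now [(1,2) g=3 f=4, (2,1) g=3 f=4, (2,3) g=3 f=6, (3,3) g=2 f=6, (4,1) g=1 f=4, (4,3) g=1 f=6, (5,2) g=1 f=6]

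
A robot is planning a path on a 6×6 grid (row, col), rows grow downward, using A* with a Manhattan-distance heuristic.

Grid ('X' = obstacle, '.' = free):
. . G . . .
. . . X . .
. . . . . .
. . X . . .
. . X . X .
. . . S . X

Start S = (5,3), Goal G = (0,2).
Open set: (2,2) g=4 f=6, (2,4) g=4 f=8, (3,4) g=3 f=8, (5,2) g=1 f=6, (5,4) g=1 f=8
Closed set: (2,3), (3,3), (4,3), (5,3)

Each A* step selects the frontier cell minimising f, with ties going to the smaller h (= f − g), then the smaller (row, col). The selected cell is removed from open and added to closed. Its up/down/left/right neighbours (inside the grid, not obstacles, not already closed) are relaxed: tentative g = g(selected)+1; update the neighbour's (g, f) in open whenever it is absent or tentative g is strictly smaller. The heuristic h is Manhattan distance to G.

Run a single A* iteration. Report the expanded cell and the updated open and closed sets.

step 1: expand (2,2) (f=6, h=2) → closed; open now [(1,2) g=5 f=6, (2,1) g=5 f=8, (2,4) g=4 f=8, (3,4) g=3 f=8, (5,2) g=1 f=6, (5,4) g=1 f=8]

expanded=(2,2); open=[(1,2) g=5 f=6, (2,1) g=5 f=8, (2,4) g=4 f=8, (3,4) g=3 f=8, (5,2) g=1 f=6, (5,4) g=1 f=8]; closed=[(2,2), (2,3), (3,3), (4,3), (5,3)]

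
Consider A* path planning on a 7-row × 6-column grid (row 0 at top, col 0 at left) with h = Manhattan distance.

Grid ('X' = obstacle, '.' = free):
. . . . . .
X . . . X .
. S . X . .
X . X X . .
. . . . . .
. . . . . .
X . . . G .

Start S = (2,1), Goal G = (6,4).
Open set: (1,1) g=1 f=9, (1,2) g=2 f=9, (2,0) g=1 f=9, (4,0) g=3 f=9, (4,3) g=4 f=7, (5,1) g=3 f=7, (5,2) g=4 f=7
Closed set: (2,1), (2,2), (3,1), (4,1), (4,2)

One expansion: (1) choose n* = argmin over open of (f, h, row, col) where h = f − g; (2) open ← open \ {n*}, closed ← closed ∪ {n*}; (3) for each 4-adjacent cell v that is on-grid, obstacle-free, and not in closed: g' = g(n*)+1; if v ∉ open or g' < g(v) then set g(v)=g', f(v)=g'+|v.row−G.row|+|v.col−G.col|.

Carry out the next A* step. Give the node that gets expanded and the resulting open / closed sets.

step 1: expand (4,3) (f=7, h=3) → closed; open now [(1,1) g=1 f=9, (1,2) g=2 f=9, (2,0) g=1 f=9, (4,0) g=3 f=9, (4,4) g=5 f=7, (5,1) g=3 f=7, (5,2) g=4 f=7, (5,3) g=5 f=7]

expanded=(4,3); open=[(1,1) g=1 f=9, (1,2) g=2 f=9, (2,0) g=1 f=9, (4,0) g=3 f=9, (4,4) g=5 f=7, (5,1) g=3 f=7, (5,2) g=4 f=7, (5,3) g=5 f=7]; closed=[(2,1), (2,2), (3,1), (4,1), (4,2), (4,3)]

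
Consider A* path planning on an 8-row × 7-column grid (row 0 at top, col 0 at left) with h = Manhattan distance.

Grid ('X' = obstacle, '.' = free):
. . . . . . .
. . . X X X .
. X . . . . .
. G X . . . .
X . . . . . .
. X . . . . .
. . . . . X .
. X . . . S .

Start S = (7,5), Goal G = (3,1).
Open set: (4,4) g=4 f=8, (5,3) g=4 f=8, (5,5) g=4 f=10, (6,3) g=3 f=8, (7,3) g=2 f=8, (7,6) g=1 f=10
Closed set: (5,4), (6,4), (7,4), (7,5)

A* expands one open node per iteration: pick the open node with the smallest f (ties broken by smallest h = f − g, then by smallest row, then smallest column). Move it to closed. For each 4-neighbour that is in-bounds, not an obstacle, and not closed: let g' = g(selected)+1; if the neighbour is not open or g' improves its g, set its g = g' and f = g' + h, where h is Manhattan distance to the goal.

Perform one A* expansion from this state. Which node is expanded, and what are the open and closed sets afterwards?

step 1: expand (4,4) (f=8, h=4) → closed; open now [(3,4) g=5 f=8, (4,3) g=5 f=8, (4,5) g=5 f=10, (5,3) g=4 f=8, (5,5) g=4 f=10, (6,3) g=3 f=8, (7,3) g=2 f=8, (7,6) g=1 f=10]

expanded=(4,4); open=[(3,4) g=5 f=8, (4,3) g=5 f=8, (4,5) g=5 f=10, (5,3) g=4 f=8, (5,5) g=4 f=10, (6,3) g=3 f=8, (7,3) g=2 f=8, (7,6) g=1 f=10]; closed=[(4,4), (5,4), (6,4), (7,4), (7,5)]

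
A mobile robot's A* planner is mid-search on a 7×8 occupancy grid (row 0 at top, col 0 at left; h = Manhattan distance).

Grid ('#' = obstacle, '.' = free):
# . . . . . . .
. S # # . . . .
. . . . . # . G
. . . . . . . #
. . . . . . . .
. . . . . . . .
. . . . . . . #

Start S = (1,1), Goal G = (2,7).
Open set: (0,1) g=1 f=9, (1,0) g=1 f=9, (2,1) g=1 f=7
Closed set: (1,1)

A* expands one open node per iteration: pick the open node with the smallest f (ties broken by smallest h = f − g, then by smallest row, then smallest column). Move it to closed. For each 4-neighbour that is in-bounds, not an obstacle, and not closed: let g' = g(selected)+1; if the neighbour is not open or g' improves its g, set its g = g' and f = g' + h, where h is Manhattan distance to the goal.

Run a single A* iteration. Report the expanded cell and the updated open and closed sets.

step 1: expand (2,1) (f=7, h=6) → closed; open now [(0,1) g=1 f=9, (1,0) g=1 f=9, (2,0) g=2 f=9, (2,2) g=2 f=7, (3,1) g=2 f=9]

expanded=(2,1); open=[(0,1) g=1 f=9, (1,0) g=1 f=9, (2,0) g=2 f=9, (2,2) g=2 f=7, (3,1) g=2 f=9]; closed=[(1,1), (2,1)]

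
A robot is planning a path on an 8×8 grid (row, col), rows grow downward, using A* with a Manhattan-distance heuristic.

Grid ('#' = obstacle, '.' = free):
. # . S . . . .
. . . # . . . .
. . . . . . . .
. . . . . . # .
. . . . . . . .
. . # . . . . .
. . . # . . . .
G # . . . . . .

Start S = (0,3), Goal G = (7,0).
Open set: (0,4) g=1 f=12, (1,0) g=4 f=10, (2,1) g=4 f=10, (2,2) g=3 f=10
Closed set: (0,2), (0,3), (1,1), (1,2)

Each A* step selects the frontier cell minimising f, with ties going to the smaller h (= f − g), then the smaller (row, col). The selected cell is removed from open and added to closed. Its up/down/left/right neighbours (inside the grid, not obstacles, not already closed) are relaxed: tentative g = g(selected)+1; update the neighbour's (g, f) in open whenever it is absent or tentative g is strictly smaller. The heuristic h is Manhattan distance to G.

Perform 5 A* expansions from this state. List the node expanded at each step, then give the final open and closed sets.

step 1: expand (1,0) (f=10, h=6) → closed; open now [(0,0) g=5 f=12, (0,4) g=1 f=12, (2,0) g=5 f=10, (2,1) g=4 f=10, (2,2) g=3 f=10]
step 2: expand (2,0) (f=10, h=5) → closed; open now [(0,0) g=5 f=12, (0,4) g=1 f=12, (2,1) g=4 f=10, (2,2) g=3 f=10, (3,0) g=6 f=10]
step 3: expand (3,0) (f=10, h=4) → closed; open now [(0,0) g=5 f=12, (0,4) g=1 f=12, (2,1) g=4 f=10, (2,2) g=3 f=10, (3,1) g=7 f=12, (4,0) g=7 f=10]
step 4: expand (4,0) (f=10, h=3) → closed; open now [(0,0) g=5 f=12, (0,4) g=1 f=12, (2,1) g=4 f=10, (2,2) g=3 f=10, (3,1) g=7 f=12, (4,1) g=8 f=12, (5,0) g=8 f=10]
step 5: expand (5,0) (f=10, h=2) → closed; open now [(0,0) g=5 f=12, (0,4) g=1 f=12, (2,1) g=4 f=10, (2,2) g=3 f=10, (3,1) g=7 f=12, (4,1) g=8 f=12, (5,1) g=9 f=12, (6,0) g=9 f=10]

order=[(1,0) → (2,0) → (3,0) → (4,0) → (5,0)]; open=[(0,0) g=5 f=12, (0,4) g=1 f=12, (2,1) g=4 f=10, (2,2) g=3 f=10, (3,1) g=7 f=12, (4,1) g=8 f=12, (5,1) g=9 f=12, (6,0) g=9 f=10]; closed=[(0,2), (0,3), (1,0), (1,1), (1,2), (2,0), (3,0), (4,0), (5,0)]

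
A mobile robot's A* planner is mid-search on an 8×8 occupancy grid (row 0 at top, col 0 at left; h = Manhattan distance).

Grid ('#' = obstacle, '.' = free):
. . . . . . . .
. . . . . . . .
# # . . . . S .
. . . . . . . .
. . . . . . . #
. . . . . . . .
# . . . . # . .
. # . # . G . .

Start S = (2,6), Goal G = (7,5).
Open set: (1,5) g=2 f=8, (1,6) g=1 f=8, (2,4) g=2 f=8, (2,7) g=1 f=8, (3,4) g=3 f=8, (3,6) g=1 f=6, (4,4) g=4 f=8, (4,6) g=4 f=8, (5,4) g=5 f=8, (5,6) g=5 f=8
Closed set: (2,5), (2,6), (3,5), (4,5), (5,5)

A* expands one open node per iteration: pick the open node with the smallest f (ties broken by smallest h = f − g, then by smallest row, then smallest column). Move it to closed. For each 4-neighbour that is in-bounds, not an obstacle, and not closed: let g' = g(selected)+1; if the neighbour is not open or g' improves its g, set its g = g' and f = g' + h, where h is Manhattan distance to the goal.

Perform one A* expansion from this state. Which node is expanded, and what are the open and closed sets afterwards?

step 1: expand (3,6) (f=6, h=5) → closed; open now [(1,5) g=2 f=8, (1,6) g=1 f=8, (2,4) g=2 f=8, (2,7) g=1 f=8, (3,4) g=3 f=8, (3,7) g=2 f=8, (4,4) g=4 f=8, (4,6) g=2 f=6, (5,4) g=5 f=8, (5,6) g=5 f=8]

expanded=(3,6); open=[(1,5) g=2 f=8, (1,6) g=1 f=8, (2,4) g=2 f=8, (2,7) g=1 f=8, (3,4) g=3 f=8, (3,7) g=2 f=8, (4,4) g=4 f=8, (4,6) g=2 f=6, (5,4) g=5 f=8, (5,6) g=5 f=8]; closed=[(2,5), (2,6), (3,5), (3,6), (4,5), (5,5)]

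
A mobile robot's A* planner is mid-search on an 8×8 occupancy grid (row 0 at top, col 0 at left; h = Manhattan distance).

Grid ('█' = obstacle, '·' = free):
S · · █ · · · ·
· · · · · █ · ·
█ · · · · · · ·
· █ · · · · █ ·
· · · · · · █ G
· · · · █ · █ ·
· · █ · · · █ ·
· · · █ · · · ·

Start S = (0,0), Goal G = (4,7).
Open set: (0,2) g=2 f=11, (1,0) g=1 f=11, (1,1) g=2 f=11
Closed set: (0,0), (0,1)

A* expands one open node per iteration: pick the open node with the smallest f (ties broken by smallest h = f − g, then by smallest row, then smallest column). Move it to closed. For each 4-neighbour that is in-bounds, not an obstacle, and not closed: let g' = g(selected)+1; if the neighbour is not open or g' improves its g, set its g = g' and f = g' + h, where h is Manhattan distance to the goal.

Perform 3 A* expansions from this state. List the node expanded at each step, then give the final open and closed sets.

order=[(0,2) → (1,2) → (1,3)]; open=[(1,0) g=1 f=11, (1,1) g=2 f=11, (1,4) g=5 f=11, (2,2) g=4 f=11, (2,3) g=5 f=11]; closed=[(0,0), (0,1), (0,2), (1,2), (1,3)]

step 1: expand (0,2) (f=11, h=9) → closed; open now [(1,0) g=1 f=11, (1,1) g=2 f=11, (1,2) g=3 f=11]
step 2: expand (1,2) (f=11, h=8) → closed; open now [(1,0) g=1 f=11, (1,1) g=2 f=11, (1,3) g=4 f=11, (2,2) g=4 f=11]
step 3: expand (1,3) (f=11, h=7) → closed; open now [(1,0) g=1 f=11, (1,1) g=2 f=11, (1,4) g=5 f=11, (2,2) g=4 f=11, (2,3) g=5 f=11]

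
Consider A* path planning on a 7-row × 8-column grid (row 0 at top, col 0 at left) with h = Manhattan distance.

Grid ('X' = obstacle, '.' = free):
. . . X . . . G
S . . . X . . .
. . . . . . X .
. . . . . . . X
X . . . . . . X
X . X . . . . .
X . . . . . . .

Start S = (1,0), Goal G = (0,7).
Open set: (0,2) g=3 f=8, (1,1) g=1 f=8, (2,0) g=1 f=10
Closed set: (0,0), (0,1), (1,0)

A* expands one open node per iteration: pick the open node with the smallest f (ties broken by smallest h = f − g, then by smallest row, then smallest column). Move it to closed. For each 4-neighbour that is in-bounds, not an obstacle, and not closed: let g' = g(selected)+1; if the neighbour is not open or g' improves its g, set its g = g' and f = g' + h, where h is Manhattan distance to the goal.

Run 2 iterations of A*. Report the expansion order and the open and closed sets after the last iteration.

step 1: expand (0,2) (f=8, h=5) → closed; open now [(1,1) g=1 f=8, (1,2) g=4 f=10, (2,0) g=1 f=10]
step 2: expand (1,1) (f=8, h=7) → closed; open now [(1,2) g=2 f=8, (2,0) g=1 f=10, (2,1) g=2 f=10]

order=[(0,2) → (1,1)]; open=[(1,2) g=2 f=8, (2,0) g=1 f=10, (2,1) g=2 f=10]; closed=[(0,0), (0,1), (0,2), (1,0), (1,1)]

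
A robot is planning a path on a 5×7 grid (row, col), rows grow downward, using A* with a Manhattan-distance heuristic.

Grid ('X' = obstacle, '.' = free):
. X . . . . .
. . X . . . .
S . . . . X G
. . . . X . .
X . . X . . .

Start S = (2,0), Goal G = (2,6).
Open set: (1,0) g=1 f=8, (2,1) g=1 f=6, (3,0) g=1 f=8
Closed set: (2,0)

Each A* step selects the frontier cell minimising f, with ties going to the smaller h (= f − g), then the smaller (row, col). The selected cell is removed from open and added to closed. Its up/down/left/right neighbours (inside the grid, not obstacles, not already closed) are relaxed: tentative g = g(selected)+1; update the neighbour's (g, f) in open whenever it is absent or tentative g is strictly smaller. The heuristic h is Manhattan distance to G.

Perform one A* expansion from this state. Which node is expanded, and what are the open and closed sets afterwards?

expanded=(2,1); open=[(1,0) g=1 f=8, (1,1) g=2 f=8, (2,2) g=2 f=6, (3,0) g=1 f=8, (3,1) g=2 f=8]; closed=[(2,0), (2,1)]

step 1: expand (2,1) (f=6, h=5) → closed; open now [(1,0) g=1 f=8, (1,1) g=2 f=8, (2,2) g=2 f=6, (3,0) g=1 f=8, (3,1) g=2 f=8]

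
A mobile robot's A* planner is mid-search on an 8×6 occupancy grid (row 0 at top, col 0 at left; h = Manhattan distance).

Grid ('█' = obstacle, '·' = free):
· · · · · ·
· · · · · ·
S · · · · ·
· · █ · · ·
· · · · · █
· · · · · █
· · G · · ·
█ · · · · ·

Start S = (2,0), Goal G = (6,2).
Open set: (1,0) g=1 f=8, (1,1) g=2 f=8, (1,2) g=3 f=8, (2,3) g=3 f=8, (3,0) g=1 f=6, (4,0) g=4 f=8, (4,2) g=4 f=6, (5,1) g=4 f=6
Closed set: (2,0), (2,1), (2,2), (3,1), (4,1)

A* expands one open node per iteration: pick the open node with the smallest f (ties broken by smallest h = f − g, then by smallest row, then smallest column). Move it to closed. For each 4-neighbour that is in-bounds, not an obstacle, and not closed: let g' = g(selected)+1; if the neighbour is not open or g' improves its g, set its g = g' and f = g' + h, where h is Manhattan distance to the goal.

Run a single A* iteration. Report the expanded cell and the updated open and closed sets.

expanded=(4,2); open=[(1,0) g=1 f=8, (1,1) g=2 f=8, (1,2) g=3 f=8, (2,3) g=3 f=8, (3,0) g=1 f=6, (4,0) g=4 f=8, (4,3) g=5 f=8, (5,1) g=4 f=6, (5,2) g=5 f=6]; closed=[(2,0), (2,1), (2,2), (3,1), (4,1), (4,2)]

step 1: expand (4,2) (f=6, h=2) → closed; open now [(1,0) g=1 f=8, (1,1) g=2 f=8, (1,2) g=3 f=8, (2,3) g=3 f=8, (3,0) g=1 f=6, (4,0) g=4 f=8, (4,3) g=5 f=8, (5,1) g=4 f=6, (5,2) g=5 f=6]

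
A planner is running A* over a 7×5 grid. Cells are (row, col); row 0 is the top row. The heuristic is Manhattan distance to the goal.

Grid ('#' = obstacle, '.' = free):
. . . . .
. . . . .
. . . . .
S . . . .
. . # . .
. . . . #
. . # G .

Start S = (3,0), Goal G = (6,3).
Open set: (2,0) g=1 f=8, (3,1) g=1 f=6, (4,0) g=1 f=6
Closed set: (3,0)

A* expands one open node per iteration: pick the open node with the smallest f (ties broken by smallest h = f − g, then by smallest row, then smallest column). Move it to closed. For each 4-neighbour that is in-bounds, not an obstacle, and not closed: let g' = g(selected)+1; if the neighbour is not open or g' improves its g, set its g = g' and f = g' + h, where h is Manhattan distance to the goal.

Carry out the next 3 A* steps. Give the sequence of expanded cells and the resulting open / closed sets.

order=[(3,1) → (3,2) → (3,3)]; open=[(2,0) g=1 f=8, (2,1) g=2 f=8, (2,2) g=3 f=8, (2,3) g=4 f=8, (3,4) g=4 f=8, (4,0) g=1 f=6, (4,1) g=2 f=6, (4,3) g=4 f=6]; closed=[(3,0), (3,1), (3,2), (3,3)]

step 1: expand (3,1) (f=6, h=5) → closed; open now [(2,0) g=1 f=8, (2,1) g=2 f=8, (3,2) g=2 f=6, (4,0) g=1 f=6, (4,1) g=2 f=6]
step 2: expand (3,2) (f=6, h=4) → closed; open now [(2,0) g=1 f=8, (2,1) g=2 f=8, (2,2) g=3 f=8, (3,3) g=3 f=6, (4,0) g=1 f=6, (4,1) g=2 f=6]
step 3: expand (3,3) (f=6, h=3) → closed; open now [(2,0) g=1 f=8, (2,1) g=2 f=8, (2,2) g=3 f=8, (2,3) g=4 f=8, (3,4) g=4 f=8, (4,0) g=1 f=6, (4,1) g=2 f=6, (4,3) g=4 f=6]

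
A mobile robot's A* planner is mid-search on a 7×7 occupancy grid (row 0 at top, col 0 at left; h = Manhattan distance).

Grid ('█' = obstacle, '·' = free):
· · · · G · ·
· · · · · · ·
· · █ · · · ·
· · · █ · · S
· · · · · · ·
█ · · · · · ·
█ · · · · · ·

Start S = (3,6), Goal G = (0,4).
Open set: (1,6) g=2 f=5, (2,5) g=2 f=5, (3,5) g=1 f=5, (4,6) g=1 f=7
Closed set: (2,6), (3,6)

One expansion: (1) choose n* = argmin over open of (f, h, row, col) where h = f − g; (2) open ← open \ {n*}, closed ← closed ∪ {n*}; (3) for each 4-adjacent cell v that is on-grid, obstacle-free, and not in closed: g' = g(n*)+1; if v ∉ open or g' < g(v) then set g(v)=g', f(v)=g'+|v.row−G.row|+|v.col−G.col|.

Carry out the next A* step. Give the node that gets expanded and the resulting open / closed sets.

expanded=(1,6); open=[(0,6) g=3 f=5, (1,5) g=3 f=5, (2,5) g=2 f=5, (3,5) g=1 f=5, (4,6) g=1 f=7]; closed=[(1,6), (2,6), (3,6)]

step 1: expand (1,6) (f=5, h=3) → closed; open now [(0,6) g=3 f=5, (1,5) g=3 f=5, (2,5) g=2 f=5, (3,5) g=1 f=5, (4,6) g=1 f=7]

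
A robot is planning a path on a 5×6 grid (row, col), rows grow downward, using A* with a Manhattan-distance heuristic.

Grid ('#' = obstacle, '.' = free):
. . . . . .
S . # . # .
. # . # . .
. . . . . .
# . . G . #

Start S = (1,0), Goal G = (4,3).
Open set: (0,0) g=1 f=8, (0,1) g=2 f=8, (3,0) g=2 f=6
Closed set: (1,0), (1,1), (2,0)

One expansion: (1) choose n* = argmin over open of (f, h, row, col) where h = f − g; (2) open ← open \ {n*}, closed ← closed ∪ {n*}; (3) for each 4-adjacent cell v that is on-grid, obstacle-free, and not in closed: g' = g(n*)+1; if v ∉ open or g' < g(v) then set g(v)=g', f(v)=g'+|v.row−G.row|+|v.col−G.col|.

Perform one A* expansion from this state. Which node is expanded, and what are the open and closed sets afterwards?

expanded=(3,0); open=[(0,0) g=1 f=8, (0,1) g=2 f=8, (3,1) g=3 f=6]; closed=[(1,0), (1,1), (2,0), (3,0)]

step 1: expand (3,0) (f=6, h=4) → closed; open now [(0,0) g=1 f=8, (0,1) g=2 f=8, (3,1) g=3 f=6]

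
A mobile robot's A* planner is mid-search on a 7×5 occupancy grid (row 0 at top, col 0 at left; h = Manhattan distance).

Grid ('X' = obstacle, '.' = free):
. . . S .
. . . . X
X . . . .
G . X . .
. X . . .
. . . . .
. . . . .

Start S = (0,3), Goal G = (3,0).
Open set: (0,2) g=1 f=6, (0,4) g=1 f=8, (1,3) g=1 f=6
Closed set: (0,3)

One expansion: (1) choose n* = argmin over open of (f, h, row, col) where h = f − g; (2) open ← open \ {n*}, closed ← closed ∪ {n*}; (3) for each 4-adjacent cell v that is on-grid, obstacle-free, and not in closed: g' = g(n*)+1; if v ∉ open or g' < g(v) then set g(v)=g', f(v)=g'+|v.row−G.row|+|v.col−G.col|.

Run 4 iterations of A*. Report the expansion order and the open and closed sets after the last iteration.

step 1: expand (0,2) (f=6, h=5) → closed; open now [(0,1) g=2 f=6, (0,4) g=1 f=8, (1,2) g=2 f=6, (1,3) g=1 f=6]
step 2: expand (0,1) (f=6, h=4) → closed; open now [(0,0) g=3 f=6, (0,4) g=1 f=8, (1,1) g=3 f=6, (1,2) g=2 f=6, (1,3) g=1 f=6]
step 3: expand (0,0) (f=6, h=3) → closed; open now [(0,4) g=1 f=8, (1,0) g=4 f=6, (1,1) g=3 f=6, (1,2) g=2 f=6, (1,3) g=1 f=6]
step 4: expand (1,0) (f=6, h=2) → closed; open now [(0,4) g=1 f=8, (1,1) g=3 f=6, (1,2) g=2 f=6, (1,3) g=1 f=6]

order=[(0,2) → (0,1) → (0,0) → (1,0)]; open=[(0,4) g=1 f=8, (1,1) g=3 f=6, (1,2) g=2 f=6, (1,3) g=1 f=6]; closed=[(0,0), (0,1), (0,2), (0,3), (1,0)]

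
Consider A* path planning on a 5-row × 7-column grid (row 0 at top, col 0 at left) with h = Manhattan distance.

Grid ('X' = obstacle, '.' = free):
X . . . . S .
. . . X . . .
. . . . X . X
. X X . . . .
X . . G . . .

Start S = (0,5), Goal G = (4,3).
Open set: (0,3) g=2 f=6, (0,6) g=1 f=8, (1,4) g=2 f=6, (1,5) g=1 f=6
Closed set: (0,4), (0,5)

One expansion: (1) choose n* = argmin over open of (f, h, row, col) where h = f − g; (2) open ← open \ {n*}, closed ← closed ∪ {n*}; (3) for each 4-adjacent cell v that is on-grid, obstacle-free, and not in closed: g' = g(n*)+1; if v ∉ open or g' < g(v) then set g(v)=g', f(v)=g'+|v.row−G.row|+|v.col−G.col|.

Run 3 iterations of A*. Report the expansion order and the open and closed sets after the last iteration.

order=[(0,3) → (1,4) → (1,5)]; open=[(0,2) g=3 f=8, (0,6) g=1 f=8, (1,6) g=2 f=8, (2,5) g=2 f=6]; closed=[(0,3), (0,4), (0,5), (1,4), (1,5)]

step 1: expand (0,3) (f=6, h=4) → closed; open now [(0,2) g=3 f=8, (0,6) g=1 f=8, (1,4) g=2 f=6, (1,5) g=1 f=6]
step 2: expand (1,4) (f=6, h=4) → closed; open now [(0,2) g=3 f=8, (0,6) g=1 f=8, (1,5) g=1 f=6]
step 3: expand (1,5) (f=6, h=5) → closed; open now [(0,2) g=3 f=8, (0,6) g=1 f=8, (1,6) g=2 f=8, (2,5) g=2 f=6]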